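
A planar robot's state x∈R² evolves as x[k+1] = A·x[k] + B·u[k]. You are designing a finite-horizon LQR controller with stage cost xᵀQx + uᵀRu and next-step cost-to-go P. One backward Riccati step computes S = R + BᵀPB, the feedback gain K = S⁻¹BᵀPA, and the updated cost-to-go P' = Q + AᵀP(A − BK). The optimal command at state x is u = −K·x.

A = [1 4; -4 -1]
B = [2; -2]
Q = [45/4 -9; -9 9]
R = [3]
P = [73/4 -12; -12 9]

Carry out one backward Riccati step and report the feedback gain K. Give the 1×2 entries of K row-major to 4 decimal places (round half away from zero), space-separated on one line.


1.0986 1.3654

BᵀP = [60.5000 -42.0000]
S = R + BᵀPB = [3] + [205.0000] = [208.0000]
BᵀPA = [228.5000 284.0000]
K = S⁻¹·BᵀPA = [1.0986 1.3654]
A−BK = [-1.1971 1.2692; -1.8029 1.7308]
AᵀP(A−BK) = [7.2296 1.0096; 1.0096 9.2308]
P' = Q + AᵀP(A−BK) = [18.4796 -7.9904; -7.9904 18.2308]
tr(P') = 36.7103


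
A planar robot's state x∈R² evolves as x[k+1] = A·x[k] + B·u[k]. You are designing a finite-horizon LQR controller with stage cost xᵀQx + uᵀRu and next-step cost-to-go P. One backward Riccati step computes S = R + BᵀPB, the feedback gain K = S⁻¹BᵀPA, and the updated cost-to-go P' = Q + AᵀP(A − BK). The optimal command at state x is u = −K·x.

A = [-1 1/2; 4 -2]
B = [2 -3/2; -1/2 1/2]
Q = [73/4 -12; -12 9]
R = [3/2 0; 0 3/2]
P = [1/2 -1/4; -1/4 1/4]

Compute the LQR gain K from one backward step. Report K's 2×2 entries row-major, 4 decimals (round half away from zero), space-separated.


-0.6340 0.3170 0.5248 -0.2624

BᵀP = [1.1250 -0.6250; -0.8750 0.5000]
S = R + BᵀPB = [3/2 0; 0 3/2] + [2.5625 -2.0000; -2.0000 1.5625] = [4.0625 -2.0000; -2.0000 3.0625]
BᵀPA = [-3.6250 1.8125; 2.8750 -1.4375]
K = S⁻¹·BᵀPA = [-0.6340 0.3170; 0.5248 -0.2624]
A−BK = [1.0551 -0.5275; 3.4206 -1.7103]
AᵀP(A−BK) = [2.6932 -1.3466; -1.3466 0.6733]
P' = Q + AᵀP(A−BK) = [20.9432 -13.3466; -13.3466 9.6733]
tr(P') = 30.6165


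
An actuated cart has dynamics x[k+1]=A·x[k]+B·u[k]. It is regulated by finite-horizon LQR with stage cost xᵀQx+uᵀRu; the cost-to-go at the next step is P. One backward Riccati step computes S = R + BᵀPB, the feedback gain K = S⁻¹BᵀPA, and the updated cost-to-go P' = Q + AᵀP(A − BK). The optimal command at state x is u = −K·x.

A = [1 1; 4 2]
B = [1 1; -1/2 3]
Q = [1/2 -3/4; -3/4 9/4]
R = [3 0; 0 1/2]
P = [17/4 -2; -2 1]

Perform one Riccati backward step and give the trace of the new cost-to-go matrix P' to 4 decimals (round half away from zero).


BᵀP = [5.2500 -2.5000; -1.7500 1.0000]
S = R + BᵀPB = [3 0; 0 1/2] + [6.5000 -2.2500; -2.2500 1.2500] = [9.5000 -2.2500; -2.2500 1.7500]
BᵀPA = [-4.7500 0.2500; 2.2500 0.2500]
K = S⁻¹·BᵀPA = [-0.2811 0.0865; 0.9243 0.2541]
A−BK = [0.3568 0.6595; 1.0865 1.2811]
AᵀP(A−BK) = [0.8351 0.0892; 0.0892 0.1649]
P' = Q + AᵀP(A−BK) = [1.3351 -0.6608; -0.6608 2.4149]
tr(P') = 3.7500

3.7500


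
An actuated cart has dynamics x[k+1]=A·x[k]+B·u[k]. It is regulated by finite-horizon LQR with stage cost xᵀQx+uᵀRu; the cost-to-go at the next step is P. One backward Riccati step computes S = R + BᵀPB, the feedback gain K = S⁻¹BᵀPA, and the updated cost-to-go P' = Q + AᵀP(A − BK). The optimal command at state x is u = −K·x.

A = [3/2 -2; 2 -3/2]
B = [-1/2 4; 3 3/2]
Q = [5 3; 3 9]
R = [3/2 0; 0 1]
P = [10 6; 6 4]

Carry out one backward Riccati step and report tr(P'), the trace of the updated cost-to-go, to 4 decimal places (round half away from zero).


BᵀP = [13.0000 9.0000; 49.0000 30.0000]
S = R + BᵀPB = [3/2 0; 0 1] + [20.5000 65.5000; 65.5000 241.0000] = [22.0000 65.5000; 65.5000 242.0000]
BᵀPA = [37.5000 -39.5000; 133.5000 -143.0000]
K = S⁻¹·BᵀPA = [0.3200 -0.1862; 0.4651 -0.5405]
A−BK = [-0.2002 0.0689; 0.3426 -0.1306]
AᵀP(A−BK) = [0.4170 -0.3591; -0.3591 0.3519]
P' = Q + AᵀP(A−BK) = [5.4170 2.6409; 2.6409 9.3519]
tr(P') = 14.7689

14.7689


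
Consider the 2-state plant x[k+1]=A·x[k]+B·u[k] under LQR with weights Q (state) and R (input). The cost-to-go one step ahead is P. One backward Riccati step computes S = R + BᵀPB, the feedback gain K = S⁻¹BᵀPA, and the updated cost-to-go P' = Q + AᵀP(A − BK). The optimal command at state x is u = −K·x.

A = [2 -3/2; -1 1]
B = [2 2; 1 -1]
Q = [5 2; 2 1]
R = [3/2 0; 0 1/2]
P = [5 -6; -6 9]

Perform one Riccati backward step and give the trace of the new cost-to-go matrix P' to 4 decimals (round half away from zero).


6.8773

BᵀP = [4.0000 -3.0000; 16.0000 -21.0000]
S = R + BᵀPB = [3/2 0; 0 1/2] + [5.0000 11.0000; 11.0000 53.0000] = [6.5000 11.0000; 11.0000 53.5000]
BᵀPA = [11.0000 -9.0000; 53.0000 -45.0000]
K = S⁻¹·BᵀPA = [0.0243 0.0595; 0.9857 -0.8534]
A−BK = [-0.0198 0.0877; -0.0386 0.0871]
AᵀP(A−BK) = [0.4928 -0.4267; -0.4267 0.3845]
P' = Q + AᵀP(A−BK) = [5.4928 1.5733; 1.5733 1.3845]
tr(P') = 6.8773


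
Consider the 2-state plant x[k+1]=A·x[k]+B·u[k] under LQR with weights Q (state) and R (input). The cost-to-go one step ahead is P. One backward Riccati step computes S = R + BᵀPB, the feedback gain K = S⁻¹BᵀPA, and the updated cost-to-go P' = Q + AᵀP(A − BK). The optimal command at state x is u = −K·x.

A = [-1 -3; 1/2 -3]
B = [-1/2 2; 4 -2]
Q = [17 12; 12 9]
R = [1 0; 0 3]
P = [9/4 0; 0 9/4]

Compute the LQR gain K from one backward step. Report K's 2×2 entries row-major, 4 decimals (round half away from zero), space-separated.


-0.0490 -1.3099 -0.3687 -1.2631

BᵀP = [-1.1250 9.0000; 4.5000 -4.5000]
S = R + BᵀPB = [1 0; 0 3] + [36.5625 -20.2500; -20.2500 18.0000] = [37.5625 -20.2500; -20.2500 21.0000]
BᵀPA = [5.6250 -23.6250; -6.7500 0.0000]
K = S⁻¹·BᵀPA = [-0.0490 -1.3099; -0.3687 -1.2631]
A−BK = [-0.2871 -1.1287; -0.0413 -0.2866]
AᵀP(A−BK) = [0.5995 2.2171; 2.2171 9.5536]
P' = Q + AᵀP(A−BK) = [17.5995 14.2171; 14.2171 18.5536]
tr(P') = 36.1531


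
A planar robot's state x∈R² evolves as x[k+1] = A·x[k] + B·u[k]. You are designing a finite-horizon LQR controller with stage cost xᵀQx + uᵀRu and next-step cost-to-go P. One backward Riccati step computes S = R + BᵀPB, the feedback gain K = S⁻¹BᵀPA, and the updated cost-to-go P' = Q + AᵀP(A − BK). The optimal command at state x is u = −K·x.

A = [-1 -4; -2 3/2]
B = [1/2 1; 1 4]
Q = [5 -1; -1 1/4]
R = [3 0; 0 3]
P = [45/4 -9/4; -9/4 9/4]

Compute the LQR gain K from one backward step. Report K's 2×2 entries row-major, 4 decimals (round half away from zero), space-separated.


BᵀP = [3.3750 1.1250; 2.2500 6.7500]
S = R + BᵀPB = [3 0; 0 3] + [2.8125 7.8750; 7.8750 29.2500] = [5.8125 7.8750; 7.8750 32.2500]
BᵀPA = [-5.6250 -11.8125; -15.7500 1.1250]
K = S⁻¹·BᵀPA = [-0.4574 -3.1076; -0.3767 0.7937]
A−BK = [-0.3946 -3.2399; -0.0359 1.4327]
AᵀP(A−BK) = [2.7444 18.6457; 18.6457 174.4608]
P' = Q + AᵀP(A−BK) = [7.7444 17.6457; 17.6457 174.7108]
tr(P') = 182.4552

-0.4574 -3.1076 -0.3767 0.7937


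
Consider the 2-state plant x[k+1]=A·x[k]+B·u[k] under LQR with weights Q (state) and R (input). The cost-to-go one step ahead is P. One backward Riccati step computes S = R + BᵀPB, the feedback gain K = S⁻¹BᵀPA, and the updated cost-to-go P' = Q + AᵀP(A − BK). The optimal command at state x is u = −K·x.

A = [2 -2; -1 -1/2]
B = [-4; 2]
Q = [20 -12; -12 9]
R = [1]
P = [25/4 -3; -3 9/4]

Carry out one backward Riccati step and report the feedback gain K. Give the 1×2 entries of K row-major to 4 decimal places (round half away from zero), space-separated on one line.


-0.4968 0.3402

BᵀP = [-31.0000 16.5000]
S = R + BᵀPB = [1] + [157.0000] = [158.0000]
BᵀPA = [-78.5000 53.7500]
K = S⁻¹·BᵀPA = [-0.4968 0.3402]
A−BK = [0.0127 -0.6392; -0.0063 -1.1804]
AᵀP(A−BK) = [0.2484 -0.1701; -0.1701 1.2773]
P' = Q + AᵀP(A−BK) = [20.2484 -12.1701; -12.1701 10.2773]
tr(P') = 30.5257


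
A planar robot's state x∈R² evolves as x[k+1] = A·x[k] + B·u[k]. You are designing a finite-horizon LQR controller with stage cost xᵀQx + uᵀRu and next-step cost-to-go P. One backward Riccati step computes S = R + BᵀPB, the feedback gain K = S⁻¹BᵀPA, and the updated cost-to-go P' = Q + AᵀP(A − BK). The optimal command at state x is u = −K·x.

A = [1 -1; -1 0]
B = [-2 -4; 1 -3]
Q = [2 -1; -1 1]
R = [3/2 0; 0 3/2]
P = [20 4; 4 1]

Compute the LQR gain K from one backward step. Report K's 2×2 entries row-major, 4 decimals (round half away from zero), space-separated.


-0.2845 0.1530 -0.0611 0.1565

BᵀP = [-36.0000 -7.0000; -92.0000 -19.0000]
S = R + BᵀPB = [3/2 0; 0 3/2] + [65.0000 165.0000; 165.0000 425.0000] = [66.5000 165.0000; 165.0000 426.5000]
BᵀPA = [-29.0000 36.0000; -73.0000 92.0000]
K = S⁻¹·BᵀPA = [-0.2845 0.1530; -0.0611 0.1565]
A−BK = [0.1866 -0.0679; -0.8989 0.3166]
AᵀP(A−BK) = [0.2895 -0.1372; -0.1372 0.0923]
P' = Q + AᵀP(A−BK) = [2.2895 -1.1372; -1.1372 1.0923]
tr(P') = 3.3818


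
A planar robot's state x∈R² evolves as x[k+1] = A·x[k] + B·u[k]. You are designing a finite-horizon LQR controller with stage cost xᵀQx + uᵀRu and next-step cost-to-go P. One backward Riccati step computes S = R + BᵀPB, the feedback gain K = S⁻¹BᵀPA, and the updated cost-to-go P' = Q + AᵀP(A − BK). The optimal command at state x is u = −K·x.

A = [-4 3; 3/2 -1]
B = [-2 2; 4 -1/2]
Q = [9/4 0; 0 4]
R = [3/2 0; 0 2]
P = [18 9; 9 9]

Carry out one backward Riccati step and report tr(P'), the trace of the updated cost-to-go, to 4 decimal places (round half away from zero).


16.8875

BᵀP = [0.0000 18.0000; 31.5000 13.5000]
S = R + BᵀPB = [3/2 0; 0 2] + [72.0000 -9.0000; -9.0000 56.2500] = [73.5000 -9.0000; -9.0000 58.2500]
BᵀPA = [27.0000 -18.0000; -105.7500 81.0000]
K = S⁻¹·BᵀPA = [0.1478 -0.0761; -1.7926 1.3788]
A−BK = [-0.1191 0.0903; 0.0123 -0.0063]
AᵀP(A−BK) = [6.6899 -5.1376; -5.1376 3.9476]
P' = Q + AᵀP(A−BK) = [8.9399 -5.1376; -5.1376 7.9476]
tr(P') = 16.8875


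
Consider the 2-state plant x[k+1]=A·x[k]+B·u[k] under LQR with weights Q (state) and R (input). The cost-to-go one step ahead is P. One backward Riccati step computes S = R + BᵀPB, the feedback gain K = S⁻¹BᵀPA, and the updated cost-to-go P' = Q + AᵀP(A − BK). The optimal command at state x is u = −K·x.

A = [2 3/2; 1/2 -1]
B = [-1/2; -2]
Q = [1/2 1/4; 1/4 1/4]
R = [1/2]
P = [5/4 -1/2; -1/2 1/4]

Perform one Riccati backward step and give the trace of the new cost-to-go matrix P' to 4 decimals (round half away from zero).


8.0817

BᵀP = [0.3750 -0.2500]
S = R + BᵀPB = [1/2] + [0.3125] = [0.8125]
BᵀPA = [0.6250 0.8125]
K = S⁻¹·BᵀPA = [0.7692 1.0000]
A−BK = [2.3846 2.0000; 2.0385 1.0000]
AᵀP(A−BK) = [3.5817 3.6250; 3.6250 3.7500]
P' = Q + AᵀP(A−BK) = [4.0817 3.8750; 3.8750 4.0000]
tr(P') = 8.0817


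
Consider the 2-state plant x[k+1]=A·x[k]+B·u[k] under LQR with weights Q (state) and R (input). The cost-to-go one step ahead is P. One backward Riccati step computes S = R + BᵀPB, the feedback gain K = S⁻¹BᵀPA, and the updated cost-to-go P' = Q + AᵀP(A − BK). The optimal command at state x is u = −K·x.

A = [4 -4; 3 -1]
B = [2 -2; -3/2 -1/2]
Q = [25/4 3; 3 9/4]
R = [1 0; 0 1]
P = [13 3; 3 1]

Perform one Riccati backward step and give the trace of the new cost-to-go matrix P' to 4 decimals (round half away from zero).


17.3903

BᵀP = [21.5000 4.5000; -27.5000 -6.5000]
S = R + BᵀPB = [1 0; 0 1] + [36.2500 -45.2500; -45.2500 58.2500] = [37.2500 -45.2500; -45.2500 59.2500]
BᵀPA = [99.5000 -90.5000; -129.5000 116.5000]
K = S⁻¹·BᵀPA = [0.2226 -0.5674; -2.0157 1.5329]
A−BK = [-0.4765 0.2006; 2.3260 -1.0846]
AᵀP(A−BK) = [5.8245 -4.0313; -4.0313 3.0658]
P' = Q + AᵀP(A−BK) = [12.0745 -1.0313; -1.0313 5.3158]
tr(P') = 17.3903


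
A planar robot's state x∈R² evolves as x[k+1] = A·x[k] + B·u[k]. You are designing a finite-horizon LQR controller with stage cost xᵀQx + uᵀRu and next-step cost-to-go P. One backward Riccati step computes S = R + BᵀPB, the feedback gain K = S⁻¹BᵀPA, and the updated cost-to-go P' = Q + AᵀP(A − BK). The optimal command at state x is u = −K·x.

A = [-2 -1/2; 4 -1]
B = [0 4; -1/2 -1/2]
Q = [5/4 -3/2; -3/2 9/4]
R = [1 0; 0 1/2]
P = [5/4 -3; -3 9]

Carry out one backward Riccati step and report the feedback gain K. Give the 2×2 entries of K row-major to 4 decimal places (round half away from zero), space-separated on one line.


-1.7382 0.4680 -1.8607 0.2702

BᵀP = [1.5000 -4.5000; 6.5000 -16.5000]
S = R + BᵀPB = [1 0; 0 1/2] + [2.2500 8.2500; 8.2500 34.2500] = [3.2500 8.2500; 8.2500 34.7500]
BᵀPA = [-21.0000 3.7500; -79.0000 13.2500]
K = S⁻¹·BᵀPA = [-1.7382 0.4680; -1.8607 0.2702]
A−BK = [5.4429 -1.5808; 2.2006 -0.6309]
AᵀP(A−BK) = [13.5014 -3.5773; -3.5773 0.9775]
P' = Q + AᵀP(A−BK) = [14.7514 -5.0773; -5.0773 3.2275]
tr(P') = 17.9789


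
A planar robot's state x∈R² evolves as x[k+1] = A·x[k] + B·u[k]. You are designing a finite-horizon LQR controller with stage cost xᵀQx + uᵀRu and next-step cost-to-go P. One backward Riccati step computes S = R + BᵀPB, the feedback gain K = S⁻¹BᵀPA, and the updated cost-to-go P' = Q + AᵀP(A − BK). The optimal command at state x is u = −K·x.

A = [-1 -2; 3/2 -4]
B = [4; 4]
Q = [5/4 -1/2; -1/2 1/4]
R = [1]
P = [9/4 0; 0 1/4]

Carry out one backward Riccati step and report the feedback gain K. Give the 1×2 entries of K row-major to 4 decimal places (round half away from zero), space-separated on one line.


BᵀP = [9.0000 1.0000]
S = R + BᵀPB = [1] + [40.0000] = [41.0000]
BᵀPA = [-7.5000 -22.0000]
K = S⁻¹·BᵀPA = [-0.1829 -0.5366]
A−BK = [-0.2683 0.1463; 2.2317 -1.8537]
AᵀP(A−BK) = [1.4405 -1.0244; -1.0244 1.1951]
P' = Q + AᵀP(A−BK) = [2.6905 -1.5244; -1.5244 1.4451]
tr(P') = 4.1357

-0.1829 -0.5366


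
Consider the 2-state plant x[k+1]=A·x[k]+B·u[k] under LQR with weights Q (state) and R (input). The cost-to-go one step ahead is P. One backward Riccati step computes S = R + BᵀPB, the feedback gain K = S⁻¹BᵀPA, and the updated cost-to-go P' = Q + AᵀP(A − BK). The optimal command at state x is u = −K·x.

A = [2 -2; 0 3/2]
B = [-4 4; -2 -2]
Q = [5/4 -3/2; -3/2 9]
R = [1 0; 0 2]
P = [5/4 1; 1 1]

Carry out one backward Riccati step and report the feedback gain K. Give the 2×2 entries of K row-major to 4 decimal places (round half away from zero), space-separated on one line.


-0.2857 0.0130 0.1429 -0.2792

BᵀP = [-7.0000 -6.0000; 3.0000 2.0000]
S = R + BᵀPB = [1 0; 0 2] + [40.0000 -16.0000; -16.0000 8.0000] = [41.0000 -16.0000; -16.0000 10.0000]
BᵀPA = [-14.0000 5.0000; 6.0000 -3.0000]
K = S⁻¹·BᵀPA = [-0.2857 0.0130; 0.1429 -0.2792]
A−BK = [0.2857 -0.8312; -0.2857 0.9675]
AᵀP(A−BK) = [0.1429 -0.1429; -0.1429 0.3474]
P' = Q + AᵀP(A−BK) = [1.3929 -1.6429; -1.6429 9.3474]
tr(P') = 10.7403


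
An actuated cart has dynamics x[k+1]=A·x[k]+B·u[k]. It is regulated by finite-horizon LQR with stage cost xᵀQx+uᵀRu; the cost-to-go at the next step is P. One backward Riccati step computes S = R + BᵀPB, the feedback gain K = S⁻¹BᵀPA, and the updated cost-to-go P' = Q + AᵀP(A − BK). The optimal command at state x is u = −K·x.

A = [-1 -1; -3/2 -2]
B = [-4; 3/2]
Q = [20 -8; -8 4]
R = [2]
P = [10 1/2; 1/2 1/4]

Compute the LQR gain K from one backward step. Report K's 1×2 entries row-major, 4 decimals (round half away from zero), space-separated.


BᵀP = [-39.2500 -1.6250]
S = R + BᵀPB = [2] + [154.5625] = [156.5625]
BᵀPA = [41.6875 42.5000]
K = S⁻¹·BᵀPA = [0.2663 0.2715]
A−BK = [0.0651 0.0858; -1.8994 -2.4072]
AᵀP(A−BK) = [0.9625 1.1836; 1.1836 1.4631]
P' = Q + AᵀP(A−BK) = [20.9625 -6.8164; -6.8164 5.4631]
tr(P') = 26.4255

0.2663 0.2715


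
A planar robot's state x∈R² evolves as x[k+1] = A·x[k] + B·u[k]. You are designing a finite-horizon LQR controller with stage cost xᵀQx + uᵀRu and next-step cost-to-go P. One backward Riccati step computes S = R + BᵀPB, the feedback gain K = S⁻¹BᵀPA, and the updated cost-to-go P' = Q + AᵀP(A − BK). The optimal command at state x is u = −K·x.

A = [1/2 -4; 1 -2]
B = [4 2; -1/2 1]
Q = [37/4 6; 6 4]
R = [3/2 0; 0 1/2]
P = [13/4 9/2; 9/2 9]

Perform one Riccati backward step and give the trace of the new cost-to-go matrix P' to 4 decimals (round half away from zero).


15.5285

BᵀP = [10.7500 13.5000; 11.0000 18.0000]
S = R + BᵀPB = [3/2 0; 0 1/2] + [36.2500 35.0000; 35.0000 40.0000] = [37.7500 35.0000; 35.0000 40.5000]
BᵀPA = [18.8750 -70.0000; 23.5000 -80.0000]
K = S⁻¹·BᵀPA = [-0.1911 -0.1152; 0.7454 -1.8758]
A−BK = [-0.2265 0.2123; 0.1591 -0.1818]
AᵀP(A−BK) = [0.4028 -0.7454; -0.7454 1.8758]
P' = Q + AᵀP(A−BK) = [9.6528 5.2546; 5.2546 5.8758]
tr(P') = 15.5285


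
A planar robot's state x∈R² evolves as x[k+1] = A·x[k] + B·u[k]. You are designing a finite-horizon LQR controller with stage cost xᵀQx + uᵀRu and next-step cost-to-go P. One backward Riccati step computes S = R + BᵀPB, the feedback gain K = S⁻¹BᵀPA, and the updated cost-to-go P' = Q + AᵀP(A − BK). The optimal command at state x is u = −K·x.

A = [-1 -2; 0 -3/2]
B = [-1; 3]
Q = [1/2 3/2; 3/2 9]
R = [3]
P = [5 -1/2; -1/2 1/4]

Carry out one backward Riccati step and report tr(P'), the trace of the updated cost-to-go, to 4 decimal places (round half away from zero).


19.5330

BᵀP = [-6.5000 1.2500]
S = R + BᵀPB = [3] + [10.2500] = [13.2500]
BᵀPA = [6.5000 11.1250]
K = S⁻¹·BᵀPA = [0.4906 0.8396]
A−BK = [-0.5094 -1.1604; -1.4717 -4.0189]
AᵀP(A−BK) = [1.8113 3.7925; 3.7925 8.2217]
P' = Q + AᵀP(A−BK) = [2.3113 5.2925; 5.2925 17.2217]
tr(P') = 19.5330


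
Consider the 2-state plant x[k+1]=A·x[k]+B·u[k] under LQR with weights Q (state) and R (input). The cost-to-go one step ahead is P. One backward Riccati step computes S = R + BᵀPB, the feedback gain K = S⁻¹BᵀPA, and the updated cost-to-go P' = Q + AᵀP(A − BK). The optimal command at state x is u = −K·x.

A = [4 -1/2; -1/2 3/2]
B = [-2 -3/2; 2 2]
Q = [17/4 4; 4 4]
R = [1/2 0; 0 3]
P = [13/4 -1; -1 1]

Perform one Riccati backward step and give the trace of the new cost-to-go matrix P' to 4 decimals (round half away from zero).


BᵀP = [-8.5000 4.0000; -6.8750 3.5000]
S = R + BᵀPB = [1/2 0; 0 3] + [25.0000 20.7500; 20.7500 17.3125] = [25.5000 20.7500; 20.7500 20.3125]
BᵀPA = [-36.0000 10.2500; -29.2500 8.6875]
K = S⁻¹·BᵀPA = [-1.4222 0.3196; 0.0129 0.1012]
A−BK = [1.1748 0.2910; 2.3187 0.6584]
AᵀP(A−BK) = [5.4259 0.9661; 0.9661 0.4073]
P' = Q + AᵀP(A−BK) = [9.6759 4.9661; 4.9661 4.4073]
tr(P') = 14.0832

14.0832


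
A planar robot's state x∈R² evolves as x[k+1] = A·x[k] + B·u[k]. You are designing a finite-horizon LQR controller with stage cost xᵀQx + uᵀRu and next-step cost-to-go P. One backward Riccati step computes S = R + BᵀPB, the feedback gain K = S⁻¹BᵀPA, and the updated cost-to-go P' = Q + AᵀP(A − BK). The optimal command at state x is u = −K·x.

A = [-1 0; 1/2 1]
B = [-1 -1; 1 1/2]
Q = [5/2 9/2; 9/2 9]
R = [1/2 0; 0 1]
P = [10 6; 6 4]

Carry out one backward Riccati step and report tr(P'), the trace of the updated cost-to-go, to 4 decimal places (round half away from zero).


BᵀP = [-4.0000 -2.0000; -7.0000 -4.0000]
S = R + BᵀPB = [1/2 0; 0 1] + [2.0000 3.0000; 3.0000 5.0000] = [2.5000 3.0000; 3.0000 6.0000]
BᵀPA = [3.0000 -2.0000; 5.0000 -4.0000]
K = S⁻¹·BᵀPA = [0.5000 0.0000; 0.5833 -0.6667]
A−BK = [0.0833 -0.6667; -0.2917 1.3333]
AᵀP(A−BK) = [0.5833 -0.6667; -0.6667 1.3333]
P' = Q + AᵀP(A−BK) = [3.0833 3.8333; 3.8333 10.3333]
tr(P') = 13.4167

13.4167


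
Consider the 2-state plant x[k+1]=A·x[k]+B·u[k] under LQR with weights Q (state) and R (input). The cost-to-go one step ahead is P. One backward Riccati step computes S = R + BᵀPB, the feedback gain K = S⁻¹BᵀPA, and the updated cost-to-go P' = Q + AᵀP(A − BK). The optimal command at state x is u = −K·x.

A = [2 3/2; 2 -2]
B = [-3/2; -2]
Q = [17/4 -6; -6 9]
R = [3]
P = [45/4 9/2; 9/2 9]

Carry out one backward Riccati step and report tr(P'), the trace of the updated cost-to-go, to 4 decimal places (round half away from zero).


51.0426

BᵀP = [-25.8750 -24.7500]
S = R + BᵀPB = [3] + [88.3125] = [91.3125]
BᵀPA = [-101.2500 10.6875]
K = S⁻¹·BᵀPA = [-1.1088 0.1170]
A−BK = [0.3368 1.6756; -0.2177 -1.7659]
AᵀP(A−BK) = [4.7310 5.1006; 5.1006 33.0616]
P' = Q + AᵀP(A−BK) = [8.9810 -0.8994; -0.8994 42.0616]
tr(P') = 51.0426


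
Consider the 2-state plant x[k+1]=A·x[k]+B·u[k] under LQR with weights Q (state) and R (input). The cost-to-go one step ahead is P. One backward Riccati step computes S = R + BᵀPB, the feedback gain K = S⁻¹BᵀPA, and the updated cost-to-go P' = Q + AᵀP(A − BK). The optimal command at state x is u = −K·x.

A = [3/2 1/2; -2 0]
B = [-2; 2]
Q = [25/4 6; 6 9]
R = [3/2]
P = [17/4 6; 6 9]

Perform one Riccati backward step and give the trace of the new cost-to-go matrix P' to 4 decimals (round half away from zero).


18.3942

BᵀP = [3.5000 6.0000]
S = R + BᵀPB = [3/2] + [5.0000] = [6.5000]
BᵀPA = [-6.7500 1.7500]
K = S⁻¹·BᵀPA = [-1.0385 0.2692]
A−BK = [-0.5769 1.0385; 0.0769 -0.5385]
AᵀP(A−BK) = [2.5529 -0.9952; -0.9952 0.5913]
P' = Q + AᵀP(A−BK) = [8.8029 5.0048; 5.0048 9.5913]
tr(P') = 18.3942


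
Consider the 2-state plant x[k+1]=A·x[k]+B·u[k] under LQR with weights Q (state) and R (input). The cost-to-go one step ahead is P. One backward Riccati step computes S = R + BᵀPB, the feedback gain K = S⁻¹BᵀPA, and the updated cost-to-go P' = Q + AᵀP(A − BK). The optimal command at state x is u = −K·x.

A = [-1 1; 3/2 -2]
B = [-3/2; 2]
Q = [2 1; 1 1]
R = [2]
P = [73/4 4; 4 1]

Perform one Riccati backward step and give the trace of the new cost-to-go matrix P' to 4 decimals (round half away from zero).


4.3828

BᵀP = [-19.3750 -4.0000]
S = R + BᵀPB = [2] + [21.0625] = [23.0625]
BᵀPA = [13.3750 -11.3750]
K = S⁻¹·BᵀPA = [0.5799 -0.4932]
A−BK = [-0.1301 0.2602; 0.3401 -1.0136]
AᵀP(A−BK) = [0.7432 -0.6531; -0.6531 0.6396]
P' = Q + AᵀP(A−BK) = [2.7432 0.3469; 0.3469 1.6396]
tr(P') = 4.3828


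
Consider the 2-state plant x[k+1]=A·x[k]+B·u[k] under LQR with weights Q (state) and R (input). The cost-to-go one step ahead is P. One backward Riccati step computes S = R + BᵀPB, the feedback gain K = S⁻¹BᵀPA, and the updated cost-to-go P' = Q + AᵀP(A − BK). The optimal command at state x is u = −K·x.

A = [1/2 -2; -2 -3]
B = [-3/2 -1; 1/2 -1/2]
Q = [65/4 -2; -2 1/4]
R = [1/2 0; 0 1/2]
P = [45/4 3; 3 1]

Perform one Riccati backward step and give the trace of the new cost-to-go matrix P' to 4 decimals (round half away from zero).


20.0011

BᵀP = [-15.3750 -4.0000; -12.7500 -3.5000]
S = R + BᵀPB = [1/2 0; 0 1/2] + [21.0625 17.3750; 17.3750 14.5000] = [21.5625 17.3750; 17.3750 15.0000]
BᵀPA = [0.3125 42.7500; 0.6250 36.0000]
K = S⁻¹·BᵀPA = [-0.2864 0.7310; 0.3735 1.5533]
A−BK = [0.4438 0.6497; -1.6701 -2.5888]
AᵀP(A−BK) = [0.6686 1.0508; 1.0508 2.8325]
P' = Q + AᵀP(A−BK) = [16.9186 -0.9492; -0.9492 3.0825]
tr(P') = 20.0011


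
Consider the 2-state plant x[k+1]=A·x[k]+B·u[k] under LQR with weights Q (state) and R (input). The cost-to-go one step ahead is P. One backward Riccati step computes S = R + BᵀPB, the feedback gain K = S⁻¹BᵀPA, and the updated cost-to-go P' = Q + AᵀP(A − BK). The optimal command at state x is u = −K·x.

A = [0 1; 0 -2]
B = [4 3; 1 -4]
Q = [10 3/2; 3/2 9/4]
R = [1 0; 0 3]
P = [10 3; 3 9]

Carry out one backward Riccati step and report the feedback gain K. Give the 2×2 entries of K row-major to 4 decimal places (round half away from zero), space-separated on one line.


BᵀP = [43.0000 21.0000; 18.0000 -27.0000]
S = R + BᵀPB = [1 0; 0 3] + [193.0000 45.0000; 45.0000 162.0000] = [194.0000 45.0000; 45.0000 165.0000]
BᵀPA = [0.0000 1.0000; 0.0000 72.0000]
K = S⁻¹·BᵀPA = [0.0000 -0.1026; 0.0000 0.4643]
A−BK = [0.0000 0.0172; 0.0000 -0.0401]
AᵀP(A−BK) = [0.0000 0.0000; 0.0000 0.6706]
P' = Q + AᵀP(A−BK) = [10.0000 1.5000; 1.5000 2.9206]
tr(P') = 12.9206

0.0000 -0.1026 0.0000 0.4643


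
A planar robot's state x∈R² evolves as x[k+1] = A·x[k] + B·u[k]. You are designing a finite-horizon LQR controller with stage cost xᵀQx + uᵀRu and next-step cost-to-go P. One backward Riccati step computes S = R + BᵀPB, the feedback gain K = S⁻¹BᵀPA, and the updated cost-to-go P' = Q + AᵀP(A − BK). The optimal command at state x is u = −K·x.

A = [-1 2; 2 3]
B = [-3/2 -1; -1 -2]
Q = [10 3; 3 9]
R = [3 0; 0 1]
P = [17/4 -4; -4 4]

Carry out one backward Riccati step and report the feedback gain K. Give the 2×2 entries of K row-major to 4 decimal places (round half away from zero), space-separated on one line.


BᵀP = [-2.3750 2.0000; 3.7500 -4.0000]
S = R + BᵀPB = [3 0; 0 1] + [1.5625 -1.6250; -1.6250 4.2500] = [4.5625 -1.6250; -1.6250 5.2500]
BᵀPA = [6.3750 1.2500; -11.7500 -4.5000]
K = S⁻¹·BᵀPA = [0.6745 -0.0352; -2.0293 -0.8680]
A−BK = [-2.0176 1.0792; -1.3842 1.2287]
AᵀP(A−BK) = [8.1056 1.5249; 1.5249 1.1378]
P' = Q + AᵀP(A−BK) = [18.1056 4.5249; 4.5249 10.1378]
tr(P') = 28.2434

0.6745 -0.0352 -2.0293 -0.8680


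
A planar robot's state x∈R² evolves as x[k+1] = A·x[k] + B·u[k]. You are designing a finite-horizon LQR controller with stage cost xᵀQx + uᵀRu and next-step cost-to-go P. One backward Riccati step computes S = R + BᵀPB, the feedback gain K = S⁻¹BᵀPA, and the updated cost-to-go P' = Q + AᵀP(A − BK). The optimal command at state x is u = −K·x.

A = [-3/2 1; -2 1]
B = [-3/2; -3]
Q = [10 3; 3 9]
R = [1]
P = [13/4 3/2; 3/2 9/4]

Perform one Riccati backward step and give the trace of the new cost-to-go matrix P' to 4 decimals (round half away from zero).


20.3455

BᵀP = [-9.3750 -9.0000]
S = R + BᵀPB = [1] + [41.0625] = [42.0625]
BᵀPA = [32.0625 -18.3750]
K = S⁻¹·BᵀPA = [0.7623 -0.4368]
A−BK = [-0.3566 0.3447; 0.2868 -0.3105]
AᵀP(A−BK) = [0.8726 -0.6185; -0.6185 0.4729]
P' = Q + AᵀP(A−BK) = [10.8726 2.3815; 2.3815 9.4729]
tr(P') = 20.3455


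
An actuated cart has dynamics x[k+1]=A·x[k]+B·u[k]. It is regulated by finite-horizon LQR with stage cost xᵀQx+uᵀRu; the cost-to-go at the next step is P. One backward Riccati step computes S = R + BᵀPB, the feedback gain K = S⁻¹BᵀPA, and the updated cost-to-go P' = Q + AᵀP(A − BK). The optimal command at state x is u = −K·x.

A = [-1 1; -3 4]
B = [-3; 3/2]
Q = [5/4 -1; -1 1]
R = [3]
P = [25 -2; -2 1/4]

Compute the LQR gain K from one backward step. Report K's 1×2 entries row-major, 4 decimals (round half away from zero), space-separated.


0.2388 -0.2129

BᵀP = [-78.0000 6.3750]
S = R + BᵀPB = [3] + [243.5625] = [246.5625]
BᵀPA = [58.8750 -52.5000]
K = S⁻¹·BᵀPA = [0.2388 -0.2129]
A−BK = [-0.2837 0.3612; -3.3582 4.3194]
AᵀP(A−BK) = [1.1916 -1.4639; -1.4639 1.8213]
P' = Q + AᵀP(A−BK) = [2.4416 -2.4639; -2.4639 2.8213]
tr(P') = 5.2629


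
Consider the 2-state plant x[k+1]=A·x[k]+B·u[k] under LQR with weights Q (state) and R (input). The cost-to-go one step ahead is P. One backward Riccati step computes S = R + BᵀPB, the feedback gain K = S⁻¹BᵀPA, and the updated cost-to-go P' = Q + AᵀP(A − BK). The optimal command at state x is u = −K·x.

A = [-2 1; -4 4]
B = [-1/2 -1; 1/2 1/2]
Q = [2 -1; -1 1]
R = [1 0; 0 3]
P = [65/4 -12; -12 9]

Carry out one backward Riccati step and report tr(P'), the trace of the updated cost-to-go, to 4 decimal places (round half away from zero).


BᵀP = [-14.1250 10.5000; -22.2500 16.5000]
S = R + BᵀPB = [1 0; 0 3] + [12.3125 19.3750; 19.3750 30.5000] = [13.3125 19.3750; 19.3750 33.5000]
BᵀPA = [-13.7500 27.8750; -21.5000 43.7500]
K = S⁻¹·BᵀPA = [-0.6243 1.2207; -0.2807 0.6000]
A−BK = [-2.5929 2.2103; -3.5475 3.0897]
AᵀP(A−BK) = [2.3803 -2.8160; -2.8160 3.9743]
P' = Q + AᵀP(A−BK) = [4.3803 -3.8160; -3.8160 4.9743]
tr(P') = 9.3547

9.3547


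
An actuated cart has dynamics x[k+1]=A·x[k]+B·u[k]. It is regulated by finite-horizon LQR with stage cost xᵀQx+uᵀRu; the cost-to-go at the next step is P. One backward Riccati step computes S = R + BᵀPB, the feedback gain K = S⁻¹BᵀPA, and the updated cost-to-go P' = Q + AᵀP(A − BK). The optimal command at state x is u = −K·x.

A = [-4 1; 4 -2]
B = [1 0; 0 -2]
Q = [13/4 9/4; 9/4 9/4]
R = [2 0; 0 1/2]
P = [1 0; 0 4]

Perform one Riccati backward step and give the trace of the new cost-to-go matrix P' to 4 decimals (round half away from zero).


BᵀP = [1.0000 0.0000; 0.0000 -8.0000]
S = R + BᵀPB = [2 0; 0 1/2] + [1.0000 0.0000; 0.0000 16.0000] = [3.0000 0.0000; 0.0000 16.5000]
BᵀPA = [-4.0000 1.0000; -32.0000 16.0000]
K = S⁻¹·BᵀPA = [-1.3333 0.3333; -1.9394 0.9697]
A−BK = [-2.6667 0.6667; 0.1212 -0.0606]
AᵀP(A−BK) = [12.6061 -3.6364; -3.6364 1.1515]
P' = Q + AᵀP(A−BK) = [15.8561 -1.3864; -1.3864 3.4015]
tr(P') = 19.2576

19.2576


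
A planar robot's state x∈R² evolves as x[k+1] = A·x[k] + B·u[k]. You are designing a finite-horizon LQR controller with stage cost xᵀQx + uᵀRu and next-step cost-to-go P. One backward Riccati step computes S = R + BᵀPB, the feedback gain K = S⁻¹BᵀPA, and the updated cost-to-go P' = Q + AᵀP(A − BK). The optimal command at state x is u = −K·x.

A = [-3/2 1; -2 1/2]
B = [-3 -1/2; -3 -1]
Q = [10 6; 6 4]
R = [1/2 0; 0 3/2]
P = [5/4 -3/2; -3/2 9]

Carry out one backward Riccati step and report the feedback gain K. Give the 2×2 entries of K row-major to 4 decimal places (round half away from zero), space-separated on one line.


0.5910 -0.2107 0.2268 0.1517

BᵀP = [0.7500 -22.5000; 0.8750 -8.2500]
S = R + BᵀPB = [1/2 0; 0 3/2] + [65.2500 22.1250; 22.1250 7.8125] = [65.7500 22.1250; 22.1250 9.3125]
BᵀPA = [43.8750 -10.5000; 15.1875 -3.2500]
K = S⁻¹·BᵀPA = [0.5910 -0.2107; 0.2268 0.1517]
A−BK = [0.3864 0.4436; -0.0003 0.0195]
AᵀP(A−BK) = [0.4387 0.1924; 0.1924 0.2802]
P' = Q + AᵀP(A−BK) = [10.4387 6.1924; 6.1924 4.2802]
tr(P') = 14.7189


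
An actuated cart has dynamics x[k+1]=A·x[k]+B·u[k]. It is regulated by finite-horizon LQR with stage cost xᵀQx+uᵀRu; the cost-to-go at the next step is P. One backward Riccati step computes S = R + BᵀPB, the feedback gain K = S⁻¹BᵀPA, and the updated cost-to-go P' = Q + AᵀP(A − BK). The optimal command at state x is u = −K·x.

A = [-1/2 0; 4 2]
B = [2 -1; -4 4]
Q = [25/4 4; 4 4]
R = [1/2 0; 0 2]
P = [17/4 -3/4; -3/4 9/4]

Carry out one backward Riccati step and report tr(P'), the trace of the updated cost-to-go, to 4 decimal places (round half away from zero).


13.6749

BᵀP = [11.5000 -10.5000; -7.2500 9.7500]
S = R + BᵀPB = [1/2 0; 0 2] + [65.0000 -53.5000; -53.5000 46.2500] = [65.5000 -53.5000; -53.5000 48.2500]
BᵀPA = [-47.7500 -21.0000; 42.6250 19.5000]
K = S⁻¹·BᵀPA = [-0.0788 0.1006; 0.7960 0.5157]
A−BK = [0.4537 0.3145; 0.5006 0.3396]
AᵀP(A−BK) = [2.3683 1.5723; 1.5723 1.0566]
P' = Q + AᵀP(A−BK) = [8.6183 5.5723; 5.5723 5.0566]
tr(P') = 13.6749


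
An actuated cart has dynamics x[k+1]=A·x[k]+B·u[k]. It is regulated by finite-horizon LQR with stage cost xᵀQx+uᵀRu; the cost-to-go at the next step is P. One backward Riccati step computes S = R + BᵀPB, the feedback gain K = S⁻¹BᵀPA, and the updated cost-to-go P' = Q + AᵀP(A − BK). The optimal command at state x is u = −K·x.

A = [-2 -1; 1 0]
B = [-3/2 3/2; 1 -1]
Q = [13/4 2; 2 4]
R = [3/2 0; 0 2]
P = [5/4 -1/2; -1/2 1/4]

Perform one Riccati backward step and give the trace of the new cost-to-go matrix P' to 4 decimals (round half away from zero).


BᵀP = [-2.3750 1.0000; 2.3750 -1.0000]
S = R + BᵀPB = [3/2 0; 0 2] + [4.5625 -4.5625; -4.5625 4.5625] = [6.0625 -4.5625; -4.5625 6.5625]
BᵀPA = [5.7500 2.3750; -5.7500 -2.3750]
K = S⁻¹·BᵀPA = [0.6063 0.2504; -0.4547 -0.1878]
A−BK = [-0.4086 -0.3427; -0.0610 -0.4382]
AᵀP(A−BK) = [1.1495 0.4802; 0.4802 0.2092]
P' = Q + AᵀP(A−BK) = [4.3995 2.4802; 2.4802 4.2092]
tr(P') = 8.6087

8.6087


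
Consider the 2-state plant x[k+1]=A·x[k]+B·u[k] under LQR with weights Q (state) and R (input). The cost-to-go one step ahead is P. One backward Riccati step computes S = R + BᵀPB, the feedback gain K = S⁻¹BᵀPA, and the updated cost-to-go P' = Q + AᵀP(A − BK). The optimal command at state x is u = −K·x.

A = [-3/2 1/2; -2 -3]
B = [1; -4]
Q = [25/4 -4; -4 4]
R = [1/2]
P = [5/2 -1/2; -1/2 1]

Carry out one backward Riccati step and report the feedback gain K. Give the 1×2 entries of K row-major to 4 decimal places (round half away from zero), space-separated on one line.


BᵀP = [4.5000 -4.5000]
S = R + BᵀPB = [1/2] + [22.5000] = [23.0000]
BᵀPA = [2.2500 15.7500]
K = S⁻¹·BᵀPA = [0.0978 0.6848]
A−BK = [-1.5978 -0.1848; -1.6087 -0.2609]
AᵀP(A−BK) = [6.4049 0.8342; 0.8342 0.3397]
P' = Q + AᵀP(A−BK) = [12.6549 -3.1658; -3.1658 4.3397]
tr(P') = 16.9946

0.0978 0.6848


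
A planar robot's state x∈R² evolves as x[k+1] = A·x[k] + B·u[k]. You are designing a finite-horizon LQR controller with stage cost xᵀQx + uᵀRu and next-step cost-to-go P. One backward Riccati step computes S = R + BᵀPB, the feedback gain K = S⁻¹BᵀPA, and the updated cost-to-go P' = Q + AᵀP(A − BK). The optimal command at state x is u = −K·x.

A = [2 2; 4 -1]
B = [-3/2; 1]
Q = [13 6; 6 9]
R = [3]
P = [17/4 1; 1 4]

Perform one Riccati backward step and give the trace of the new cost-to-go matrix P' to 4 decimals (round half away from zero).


BᵀP = [-5.3750 2.5000]
S = R + BᵀPB = [3] + [10.5625] = [13.5625]
BᵀPA = [-0.7500 -13.2500]
K = S⁻¹·BᵀPA = [-0.0553 -0.9770]
A−BK = [1.9171 0.5346; 4.0553 -0.0230]
AᵀP(A−BK) = [96.9585 6.2673; 6.2673 4.0553]
P' = Q + AᵀP(A−BK) = [109.9585 12.2673; 12.2673 13.0553]
tr(P') = 123.0138

123.0138


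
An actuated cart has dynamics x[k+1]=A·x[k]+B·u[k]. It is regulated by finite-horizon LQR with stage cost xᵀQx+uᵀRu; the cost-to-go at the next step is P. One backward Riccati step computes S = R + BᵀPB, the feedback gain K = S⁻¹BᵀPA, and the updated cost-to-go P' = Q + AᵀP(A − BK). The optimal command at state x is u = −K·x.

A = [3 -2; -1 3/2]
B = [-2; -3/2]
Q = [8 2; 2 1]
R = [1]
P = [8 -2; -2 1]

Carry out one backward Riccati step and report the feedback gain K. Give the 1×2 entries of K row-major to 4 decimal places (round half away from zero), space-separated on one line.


-1.7849 1.2796

BᵀP = [-13.0000 2.5000]
S = R + BᵀPB = [1] + [22.2500] = [23.2500]
BᵀPA = [-41.5000 29.7500]
K = S⁻¹·BᵀPA = [-1.7849 1.2796]
A−BK = [-0.5699 0.5591; -3.6774 3.4194]
AᵀP(A−BK) = [10.9247 -9.3978; -9.3978 8.1828]
P' = Q + AᵀP(A−BK) = [18.9247 -7.3978; -7.3978 9.1828]
tr(P') = 28.1075


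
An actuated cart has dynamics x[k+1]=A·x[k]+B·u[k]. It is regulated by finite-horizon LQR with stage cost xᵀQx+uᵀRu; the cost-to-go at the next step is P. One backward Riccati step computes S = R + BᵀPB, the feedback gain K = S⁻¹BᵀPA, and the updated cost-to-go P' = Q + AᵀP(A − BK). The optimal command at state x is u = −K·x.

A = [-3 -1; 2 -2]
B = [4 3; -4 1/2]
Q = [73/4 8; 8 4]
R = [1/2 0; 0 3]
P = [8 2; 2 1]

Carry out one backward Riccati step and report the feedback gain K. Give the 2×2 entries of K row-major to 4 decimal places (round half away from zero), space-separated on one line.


BᵀP = [24.0000 4.0000; 25.0000 6.5000]
S = R + BᵀPB = [1/2 0; 0 3] + [80.0000 74.0000; 74.0000 78.2500] = [80.5000 74.0000; 74.0000 81.2500]
BᵀPA = [-64.0000 -32.0000; -62.0000 -38.0000]
K = S⁻¹·BᵀPA = [-0.5749 0.1991; -0.2395 -0.6491]
A−BK = [0.0180 0.1506; -0.1796 -0.8789]
AᵀP(A−BK) = [0.3593 0.5030; 0.5030 1.7081]
P' = Q + AᵀP(A−BK) = [18.6093 8.5030; 8.5030 5.7081]
tr(P') = 24.3174

-0.5749 0.1991 -0.2395 -0.6491


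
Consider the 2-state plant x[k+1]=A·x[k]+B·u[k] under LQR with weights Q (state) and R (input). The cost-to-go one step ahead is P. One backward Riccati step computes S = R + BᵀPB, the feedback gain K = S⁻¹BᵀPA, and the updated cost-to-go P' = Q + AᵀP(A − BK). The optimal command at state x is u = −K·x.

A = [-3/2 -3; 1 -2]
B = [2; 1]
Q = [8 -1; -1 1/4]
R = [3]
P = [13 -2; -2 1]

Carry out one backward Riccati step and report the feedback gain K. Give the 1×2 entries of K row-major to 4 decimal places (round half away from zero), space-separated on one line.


BᵀP = [24.0000 -3.0000]
S = R + BᵀPB = [3] + [45.0000] = [48.0000]
BᵀPA = [-39.0000 -66.0000]
K = S⁻¹·BᵀPA = [-0.8125 -1.3750]
A−BK = [0.1250 -0.2500; 1.8125 -0.6250]
AᵀP(A−BK) = [4.5625 2.8750; 2.8750 6.2500]
P' = Q + AᵀP(A−BK) = [12.5625 1.8750; 1.8750 6.5000]
tr(P') = 19.0625

-0.8125 -1.3750


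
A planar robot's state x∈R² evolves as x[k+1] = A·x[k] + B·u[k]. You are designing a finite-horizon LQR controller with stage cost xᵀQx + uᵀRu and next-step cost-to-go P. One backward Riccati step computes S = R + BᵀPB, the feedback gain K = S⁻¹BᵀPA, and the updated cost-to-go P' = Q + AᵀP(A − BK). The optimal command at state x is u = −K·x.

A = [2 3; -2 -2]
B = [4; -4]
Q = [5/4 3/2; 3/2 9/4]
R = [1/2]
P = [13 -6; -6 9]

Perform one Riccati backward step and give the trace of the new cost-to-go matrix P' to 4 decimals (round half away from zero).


BᵀP = [76.0000 -60.0000]
S = R + BᵀPB = [1/2] + [544.0000] = [544.5000]
BᵀPA = [272.0000 348.0000]
K = S⁻¹·BᵀPA = [0.4995 0.6391]
A−BK = [0.0018 0.4435; -0.0018 0.5565]
AᵀP(A−BK) = [0.1249 0.1598; 0.1598 2.5868]
P' = Q + AᵀP(A−BK) = [1.3749 1.6598; 1.6598 4.8368]
tr(P') = 6.2117

6.2117


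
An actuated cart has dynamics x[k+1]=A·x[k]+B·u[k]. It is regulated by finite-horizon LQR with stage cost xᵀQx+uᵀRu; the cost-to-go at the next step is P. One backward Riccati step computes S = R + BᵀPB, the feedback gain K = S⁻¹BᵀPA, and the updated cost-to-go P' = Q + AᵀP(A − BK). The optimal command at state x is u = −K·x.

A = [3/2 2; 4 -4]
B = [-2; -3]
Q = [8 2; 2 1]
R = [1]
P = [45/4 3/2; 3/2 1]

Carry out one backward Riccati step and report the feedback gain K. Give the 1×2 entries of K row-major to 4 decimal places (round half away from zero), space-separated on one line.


BᵀP = [-27.0000 -6.0000]
S = R + BᵀPB = [1] + [72.0000] = [73.0000]
BᵀPA = [-64.5000 -30.0000]
K = S⁻¹·BᵀPA = [-0.8836 -0.4110]
A−BK = [-0.2671 1.1781; 1.3493 -5.2329]
AᵀP(A−BK) = [2.3228 -5.7568; -5.7568 24.6712]
P' = Q + AᵀP(A−BK) = [10.3228 -3.7568; -3.7568 25.6712]
tr(P') = 35.9940

-0.8836 -0.4110


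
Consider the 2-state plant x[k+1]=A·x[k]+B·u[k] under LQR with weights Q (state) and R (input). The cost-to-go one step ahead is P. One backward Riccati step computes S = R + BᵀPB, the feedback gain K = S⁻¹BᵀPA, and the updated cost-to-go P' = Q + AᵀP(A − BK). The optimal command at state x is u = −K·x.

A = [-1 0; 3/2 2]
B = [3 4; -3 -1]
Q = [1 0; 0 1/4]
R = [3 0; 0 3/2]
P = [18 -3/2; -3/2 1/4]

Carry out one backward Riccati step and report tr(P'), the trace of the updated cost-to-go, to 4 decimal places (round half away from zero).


1.8598

BᵀP = [58.5000 -5.2500; 73.5000 -6.2500]
S = R + BᵀPB = [3 0; 0 3/2] + [191.2500 239.2500; 239.2500 300.2500] = [194.2500 239.2500; 239.2500 301.7500]
BᵀPA = [-66.3750 -10.5000; -82.8750 -12.5000]
K = S⁻¹·BᵀPA = [-0.1461 -0.1293; -0.1588 0.0611]
A−BK = [0.0735 0.1435; 0.9029 1.6731]
AᵀP(A−BK) = [0.2038 0.2308; 0.2308 0.4060]
P' = Q + AᵀP(A−BK) = [1.2038 0.2308; 0.2308 0.6560]
tr(P') = 1.8598


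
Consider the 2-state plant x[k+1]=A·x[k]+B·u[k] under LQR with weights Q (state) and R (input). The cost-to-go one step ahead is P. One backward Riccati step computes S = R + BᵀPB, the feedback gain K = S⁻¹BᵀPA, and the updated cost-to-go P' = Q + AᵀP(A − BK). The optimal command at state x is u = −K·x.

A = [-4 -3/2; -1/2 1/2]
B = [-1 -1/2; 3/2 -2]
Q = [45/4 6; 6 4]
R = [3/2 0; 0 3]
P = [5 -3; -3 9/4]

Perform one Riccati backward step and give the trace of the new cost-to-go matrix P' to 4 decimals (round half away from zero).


BᵀP = [-9.5000 6.3750; 3.5000 -3.0000]
S = R + BᵀPB = [3/2 0; 0 3] + [19.0625 -8.0000; -8.0000 4.2500] = [20.5625 -8.0000; -8.0000 7.2500]
BᵀPA = [34.8125 17.4375; -12.5000 -6.7500]
K = S⁻¹·BᵀPA = [1.7912 0.8512; 0.2523 0.0083]
A−BK = [-2.0826 -0.6446; -2.6821 -0.7603]
AᵀP(A−BK) = [9.3612 3.6570; 3.6570 1.5248]
P' = Q + AᵀP(A−BK) = [20.6112 9.6570; 9.6570 5.5248]
tr(P') = 26.1360

26.1360
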